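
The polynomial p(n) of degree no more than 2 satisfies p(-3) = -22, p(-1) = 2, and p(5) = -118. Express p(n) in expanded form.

p(n) = -4n^2 - 4n + 2

Using the Lagrange interpolation formula with nodes -3, -1, 5:
  L_0(n) = (n + 1)(n - 5) / 16
  L_1(n) = (n + 3)(n - 5) / -12
  L_2(n) = (n + 3)(n + 1) / 48
Then p(n) = -22·L_0(n) + 2·L_1(n) - 118·L_2(n).
Expanding and collecting terms gives p(n) = -4n² - 4n + 2.
Check: p(-3) = -22. ✓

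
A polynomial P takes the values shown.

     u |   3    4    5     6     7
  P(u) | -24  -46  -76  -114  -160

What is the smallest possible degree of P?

Forward differences of the values at u = 3, 4, 5, 6, 7:
  P  : -24  -46  -76  -114  -160
  Δ  : -22  -30  -38  -46
  Δ^2: -8  -8  -8
  Δ^3: 0  0
  Δ^4: 0
The second differences are constant (-8) and nonzero, while all higher differences vanish, so the minimal degree is 2.

2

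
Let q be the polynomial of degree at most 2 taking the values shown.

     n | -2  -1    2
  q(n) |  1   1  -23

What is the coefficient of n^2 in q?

-2

Write q(n) = an^2 + bn + c. Substituting each data point gives a linear system:
  4a - 2b + c = 1
  a - b + c = 1
  4a + 2b + c = -23
Solving the system yields a = -2, b = -6, c = -3.
So q(n) = -2n^2 - 6n - 3.
The leading coefficient is -2.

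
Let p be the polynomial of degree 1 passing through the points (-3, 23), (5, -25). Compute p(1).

Write p(x) = ax + b. Substituting each data point gives a linear system:
  -3a + b = 23
  5a + b = -25
Solving the system yields a = -6, b = 5.
So p(x) = -6x + 5.
Then p(1) = -1.

-1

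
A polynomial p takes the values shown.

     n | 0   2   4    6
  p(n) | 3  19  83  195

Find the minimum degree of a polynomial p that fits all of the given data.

Forward differences of the values at n = 0, 2, 4, 6:
  p  : 3  19  83  195
  Δ  : 16  64  112
  Δ^2: 48  48
  Δ^3: 0
The second differences are constant (48) and nonzero, while all higher differences vanish, so the minimal degree is 2.

2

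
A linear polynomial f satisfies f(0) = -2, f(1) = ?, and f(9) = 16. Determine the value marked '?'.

0

The 2 known points determine the degree-1 polynomial uniquely.
Write f(t) = at + b. Substituting each data point gives a linear system:
  b = -2
  9a + b = 16
Solving the system yields a = 2, b = -2.
So f(t) = 2t - 2.
Then f(1) = 0.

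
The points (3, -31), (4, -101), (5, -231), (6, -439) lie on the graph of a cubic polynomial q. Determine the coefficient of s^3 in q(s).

Write q(s) = as^3 + bs^2 + cs + d. Substituting each data point gives a linear system:
  27a + 9b + 3c + d = -31
  64a + 16b + 4c + d = -101
  125a + 25b + 5c + d = -231
  216a + 36b + 6c + d = -439
Solving the system yields a = -3, b = 6, c = -1, d = -1.
So q(s) = -3s³ + 6s² - s - 1.
The leading coefficient is -3.

-3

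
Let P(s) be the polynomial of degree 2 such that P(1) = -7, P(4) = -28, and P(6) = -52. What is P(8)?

-84

Write P(s) = as^2 + bs + c. Substituting each data point gives a linear system:
  a + b + c = -7
  16a + 4b + c = -28
  36a + 6b + c = -52
Solving the system yields a = -1, b = -2, c = -4.
So P(s) = -s^2 - 2s - 4.
Then P(8) = -84.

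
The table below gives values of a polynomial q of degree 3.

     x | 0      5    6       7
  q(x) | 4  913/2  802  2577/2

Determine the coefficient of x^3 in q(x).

Write q(x) = ax^3 + bx^2 + cx + d. Substituting each data point gives a linear system:
  d = 4
  125a + 25b + 5c + d = 913/2
  216a + 36b + 6c + d = 802
  343a + 49b + 7c + d = 2577/2
Solving the system yields a = 4, b = -3/2, c = -2, d = 4.
So q(x) = 4x^3 - (3/2)x^2 - 2x + 4.
The leading coefficient is 4.

4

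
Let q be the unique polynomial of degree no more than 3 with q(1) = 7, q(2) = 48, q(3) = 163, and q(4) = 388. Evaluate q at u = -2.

Write q(u) = au^3 + bu^2 + cu + d. Substituting each data point gives a linear system:
  a + b + c + d = 7
  8a + 4b + 2c + d = 48
  27a + 9b + 3c + d = 163
  64a + 16b + 4c + d = 388
Solving the system yields a = 6, b = 1, c = -4, d = 4.
So q(u) = 6u^3 + u^2 - 4u + 4.
Then q(-2) = -32.

-32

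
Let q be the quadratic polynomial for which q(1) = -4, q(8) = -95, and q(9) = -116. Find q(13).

-220

Using the Lagrange interpolation formula with nodes 1, 8, 9:
  L_0(n) = (n - 8)(n - 9) / 56
  L_1(n) = (n - 1)(n - 9) / -7
  L_2(n) = (n - 1)(n - 8) / 8
Then q(n) = -4·L_0(n) - 95·L_1(n) - 116·L_2(n).
Expanding and collecting terms gives q(n) = -n^2 - 4n + 1.
Evaluating at n = 13: q(13) = -220.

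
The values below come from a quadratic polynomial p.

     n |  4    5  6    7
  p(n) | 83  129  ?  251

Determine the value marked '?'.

On equispaced nodes a degree-2 polynomial has vanishing third forward difference, so
  - p(4) + 3·p(5) - 3·p(6) + p(7) = 0.
Substituting the known values and solving for p(6):
  -3·p(6) = -555
  p(6) = 185.

185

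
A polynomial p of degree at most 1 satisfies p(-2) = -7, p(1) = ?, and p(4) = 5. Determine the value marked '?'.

On equispaced nodes a degree-1 polynomial has vanishing second forward difference, so
  p(-2) - 2·p(1) + p(4) = 0.
Substituting the known values and solving for p(1):
  -2·p(1) = 2
  p(1) = -1.

-1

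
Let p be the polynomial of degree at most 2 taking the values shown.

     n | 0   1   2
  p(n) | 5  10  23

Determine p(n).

Write p(n) = an^2 + bn + c. Substituting each data point gives a linear system:
  c = 5
  a + b + c = 10
  4a + 2b + c = 23
Solving the system yields a = 4, b = 1, c = 5.
So p(n) = 4n^2 + n + 5.
Check: p(1) = 10. ✓

p(n) = 4n^2 + n + 5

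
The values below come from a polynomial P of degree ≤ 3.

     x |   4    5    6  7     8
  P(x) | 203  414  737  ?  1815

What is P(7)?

1196

The 4 known points determine the degree-3 polynomial uniquely.
Write P(x) = ax^3 + bx^2 + cx + d. Substituting each data point gives a linear system:
  64a + 16b + 4c + d = 203
  125a + 25b + 5c + d = 414
  216a + 36b + 6c + d = 737
  512a + 64b + 8c + d = 1815
Solving the system yields a = 4, b = -4, c = 3, d = -1.
So P(x) = 4x^3 - 4x^2 + 3x - 1.
Then P(7) = 1196.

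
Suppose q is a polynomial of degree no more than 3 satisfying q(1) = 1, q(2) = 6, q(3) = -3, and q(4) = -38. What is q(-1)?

Write q(n) = an^3 + bn^2 + cn + d. Substituting each data point gives a linear system:
  a + b + c + d = 1
  8a + 4b + 2c + d = 6
  27a + 9b + 3c + d = -3
  64a + 16b + 4c + d = -38
Solving the system yields a = -2, b = 5, c = 4, d = -6.
So q(n) = -2n³ + 5n² + 4n - 6.
Then q(-1) = -3.

-3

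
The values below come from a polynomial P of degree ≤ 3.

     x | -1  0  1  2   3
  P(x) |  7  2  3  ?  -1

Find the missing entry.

On equispaced nodes a degree-3 polynomial has vanishing fourth forward difference, so
  P(-1) - 4·P(0) + 6·P(1) - 4·P(2) + P(3) = 0.
Substituting the known values and solving for P(2):
  -4·P(2) = -16
  P(2) = 4.

4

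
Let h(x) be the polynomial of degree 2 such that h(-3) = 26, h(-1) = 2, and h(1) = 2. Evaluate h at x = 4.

47

Write h(x) = ax^2 + bx + c. Substituting each data point gives a linear system:
  9a - 3b + c = 26
  a - b + c = 2
  a + b + c = 2
Solving the system yields a = 3, b = 0, c = -1.
So h(x) = 3x² - 1.
Then h(4) = 47.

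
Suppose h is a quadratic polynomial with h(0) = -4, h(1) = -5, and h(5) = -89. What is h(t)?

h(t) = -4t^2 + 3t - 4

Write h(t) = at^2 + bt + c. Substituting each data point gives a linear system:
  c = -4
  a + b + c = -5
  25a + 5b + c = -89
Solving the system yields a = -4, b = 3, c = -4.
So h(t) = -4t^2 + 3t - 4.
Check: h(1) = -5. ✓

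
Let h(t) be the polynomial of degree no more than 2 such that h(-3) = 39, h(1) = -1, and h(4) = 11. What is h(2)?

Using the Lagrange interpolation formula with nodes -3, 1, 4:
  L_0(t) = (t - 1)(t - 4) / 28
  L_1(t) = (t + 3)(t - 4) / -12
  L_2(t) = (t + 3)(t - 1) / 21
Then h(t) = 39·L_0(t) - 1·L_1(t) + 11·L_2(t).
Expanding and collecting terms gives h(t) = 2t^2 - 6t + 3.
Evaluating at t = 2: h(2) = -1.

-1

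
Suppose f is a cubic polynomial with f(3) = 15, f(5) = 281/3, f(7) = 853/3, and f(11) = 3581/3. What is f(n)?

Write f(n) = an^3 + bn^2 + cn + d. Substituting each data point gives a linear system:
  27a + 9b + 3c + d = 15
  125a + 25b + 5c + d = 281/3
  343a + 49b + 7c + d = 853/3
  1331a + 121b + 11c + d = 3581/3
Solving the system yields a = 1, b = -1, c = -5/3, d = 2.
So f(n) = n^3 - n^2 - (5/3)n + 2.
Check: f(3) = 15. ✓

f(n) = n^3 - n^2 - (5/3)n + 2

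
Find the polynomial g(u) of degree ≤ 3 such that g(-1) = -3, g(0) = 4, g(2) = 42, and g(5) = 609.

Write g(u) = au^3 + bu^2 + cu + d. Substituting each data point gives a linear system:
  -a + b - c + d = -3
  d = 4
  8a + 4b + 2c + d = 42
  125a + 25b + 5c + d = 609
Solving the system yields a = 5, b = -1, c = 1, d = 4.
So g(u) = 5u^3 - u^2 + u + 4.
Check: g(0) = 4. ✓

g(u) = 5u^3 - u^2 + u + 4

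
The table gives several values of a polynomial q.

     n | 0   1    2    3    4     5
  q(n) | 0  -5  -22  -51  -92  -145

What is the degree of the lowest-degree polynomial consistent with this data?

2

Forward differences of the values at n = 0, 1, 2, 3, 4, 5:
  q  : 0  -5  -22  -51  -92  -145
  Δ  : -5  -17  -29  -41  -53
  Δ^2: -12  -12  -12  -12
  Δ^3: 0  0  0
  Δ^4: 0  0
  Δ^5: 0
The second differences are constant (-12) and nonzero, while all higher differences vanish, so the minimal degree is 2.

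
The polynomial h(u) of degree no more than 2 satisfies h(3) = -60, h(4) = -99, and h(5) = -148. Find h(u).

Using the Lagrange interpolation formula with nodes 3, 4, 5:
  L_0(u) = (u - 4)(u - 5) / 2
  L_1(u) = (u - 3)(u - 5) / -1
  L_2(u) = (u - 3)(u - 4) / 2
Then h(u) = -60·L_0(u) - 99·L_1(u) - 148·L_2(u).
Expanding and collecting terms gives h(u) = -5u^2 - 4u - 3.
Check: h(3) = -60. ✓

h(u) = -5u^2 - 4u - 3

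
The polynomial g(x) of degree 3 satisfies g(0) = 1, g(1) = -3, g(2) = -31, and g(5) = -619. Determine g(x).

Write g(x) = ax^3 + bx^2 + cx + d. Substituting each data point gives a linear system:
  d = 1
  a + b + c + d = -3
  8a + 4b + 2c + d = -31
  125a + 25b + 5c + d = -619
Solving the system yields a = -6, b = 6, c = -4, d = 1.
So g(x) = -6x³ + 6x² - 4x + 1.
Check: g(2) = -31. ✓

g(x) = -6x^3 + 6x^2 - 4x + 1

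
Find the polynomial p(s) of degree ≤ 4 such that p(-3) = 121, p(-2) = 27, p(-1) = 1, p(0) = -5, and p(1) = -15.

Write p(s) = as^4 + bs^3 + cs^2 + ds + e. Substituting each data point gives a linear system:
  81a - 27b + 9c - 3d + e = 121
  16a - 8b + 4c - 2d + e = 27
  a - b + c - d + e = 1
  e = -5
  a + b + c + d + e = -15
Solving the system yields a = 1, b = -2, c = -3, d = -6, e = -5.
So p(s) = s⁴ - 2s³ - 3s² - 6s - 5.
Check: p(1) = -15. ✓

p(s) = s^4 - 2s^3 - 3s^2 - 6s - 5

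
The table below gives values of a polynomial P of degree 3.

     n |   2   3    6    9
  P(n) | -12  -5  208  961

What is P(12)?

Using the Lagrange interpolation formula with nodes 2, 3, 6, 9:
  L_0(n) = (n - 3)(n - 6)(n - 9) / -28
  L_1(n) = (n - 2)(n - 6)(n - 9) / 18
  L_2(n) = (n - 2)(n - 3)(n - 9) / -36
  L_3(n) = (n - 2)(n - 3)(n - 6) / 126
Then P(n) = -12·L_0(n) - 5·L_1(n) + 208·L_2(n) + 961·L_3(n).
Expanding and collecting terms gives P(n) = 2n^3 - 6n^2 - n - 2.
Evaluating at n = 12: P(12) = 2578.

2578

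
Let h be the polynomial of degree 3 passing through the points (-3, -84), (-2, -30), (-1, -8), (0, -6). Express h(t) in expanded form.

h(t) = 2t^3 - 4t^2 - 4t - 6

Using the Lagrange interpolation formula with nodes -3, -2, -1, 0:
  L_0(t) = (t + 2)(t + 1)t / -6
  L_1(t) = (t + 3)(t + 1)t / 2
  L_2(t) = (t + 3)(t + 2)t / -2
  L_3(t) = (t + 3)(t + 2)(t + 1) / 6
Then h(t) = -84·L_0(t) - 30·L_1(t) - 8·L_2(t) - 6·L_3(t).
Expanding and collecting terms gives h(t) = 2t³ - 4t² - 4t - 6.
Check: h(-1) = -8. ✓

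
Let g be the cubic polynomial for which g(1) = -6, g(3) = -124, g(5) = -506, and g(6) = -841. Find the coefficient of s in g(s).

Write g(s) = as^3 + bs^2 + cs + d. Substituting each data point gives a linear system:
  a + b + c + d = -6
  27a + 9b + 3c + d = -124
  125a + 25b + 5c + d = -506
  216a + 36b + 6c + d = -841
Solving the system yields a = -3, b = -6, c = 4, d = -1.
So g(s) = -3s^3 - 6s^2 + 4s - 1.
The coefficient of s is 4.

4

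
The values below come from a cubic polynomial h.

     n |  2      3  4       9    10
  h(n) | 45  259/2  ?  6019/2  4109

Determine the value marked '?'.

287

The 4 known points determine the degree-3 polynomial uniquely.
Write h(n) = an^3 + bn^2 + cn + d. Substituting each data point gives a linear system:
  8a + 4b + 2c + d = 45
  27a + 9b + 3c + d = 259/2
  729a + 81b + 9c + d = 6019/2
  1000a + 100b + 10c + d = 4109
Solving the system yields a = 4, b = 1/2, c = 6, d = -1.
So h(n) = 4n^3 + (1/2)n^2 + 6n - 1.
Then h(4) = 287.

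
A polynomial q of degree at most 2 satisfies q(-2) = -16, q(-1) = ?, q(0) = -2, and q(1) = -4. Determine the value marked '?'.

-6

On equispaced nodes a degree-2 polynomial has vanishing third forward difference, so
  - q(-2) + 3·q(-1) - 3·q(0) + q(1) = 0.
Substituting the known values and solving for q(-1):
  3·q(-1) = -18
  q(-1) = -6.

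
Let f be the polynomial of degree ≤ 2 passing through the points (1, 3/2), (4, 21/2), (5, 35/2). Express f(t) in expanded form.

Write f(t) = at^2 + bt + c. Substituting each data point gives a linear system:
  a + b + c = 3/2
  16a + 4b + c = 21/2
  25a + 5b + c = 35/2
Solving the system yields a = 1, b = -2, c = 5/2.
So f(t) = t² - 2t + 5/2.
Check: f(5) = 35/2. ✓

f(t) = t^2 - 2t + 5/2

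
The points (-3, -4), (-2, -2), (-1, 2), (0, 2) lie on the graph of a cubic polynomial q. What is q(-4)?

Using the Lagrange interpolation formula with nodes -3, -2, -1, 0:
  L_0(x) = (x + 2)(x + 1)x / -6
  L_1(x) = (x + 3)(x + 1)x / 2
  L_2(x) = (x + 3)(x + 2)x / -2
  L_3(x) = (x + 3)(x + 2)(x + 1) / 6
Then q(x) = -4·L_0(x) - 2·L_1(x) + 2·L_2(x) + 2·L_3(x).
Expanding and collecting terms gives q(x) = -x^3 - 5x^2 - 4x + 2.
Evaluating at x = -4: q(-4) = 2.

2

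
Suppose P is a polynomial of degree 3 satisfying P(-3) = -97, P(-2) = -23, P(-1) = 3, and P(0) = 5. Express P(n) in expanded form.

Using the Lagrange interpolation formula with nodes -3, -2, -1, 0:
  L_0(n) = (n + 2)(n + 1)n / -6
  L_1(n) = (n + 3)(n + 1)n / 2
  L_2(n) = (n + 3)(n + 2)n / -2
  L_3(n) = (n + 3)(n + 2)(n + 1) / 6
Then P(n) = -97·L_0(n) - 23·L_1(n) + 3·L_2(n) + 5·L_3(n).
Expanding and collecting terms gives P(n) = 4n^3 - 2n + 5.
Check: P(-3) = -97. ✓

P(n) = 4n^3 - 2n + 5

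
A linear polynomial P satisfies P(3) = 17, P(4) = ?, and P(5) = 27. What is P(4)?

The 2 known points determine the degree-1 polynomial uniquely.
Write P(t) = at + b. Substituting each data point gives a linear system:
  3a + b = 17
  5a + b = 27
Solving the system yields a = 5, b = 2.
So P(t) = 5t + 2.
Then P(4) = 22.

22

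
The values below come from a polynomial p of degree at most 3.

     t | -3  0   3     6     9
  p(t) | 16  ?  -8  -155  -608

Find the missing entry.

-5

The 4 known points determine the degree-3 polynomial uniquely.
Write p(t) = at^3 + bt^2 + ct + d. Substituting each data point gives a linear system:
  -27a + 9b - 3c + d = 16
  27a + 9b + 3c + d = -8
  216a + 36b + 6c + d = -155
  729a + 81b + 9c + d = -608
Solving the system yields a = -1, b = 1, c = 5, d = -5.
So p(t) = -t³ + t² + 5t - 5.
Then p(0) = -5.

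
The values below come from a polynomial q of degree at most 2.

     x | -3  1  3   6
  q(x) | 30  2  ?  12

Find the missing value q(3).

0

The 3 known points determine the degree-2 polynomial uniquely.
Write q(x) = ax^2 + bx + c. Substituting each data point gives a linear system:
  9a - 3b + c = 30
  a + b + c = 2
  36a + 6b + c = 12
Solving the system yields a = 1, b = -5, c = 6.
So q(x) = x^2 - 5x + 6.
Then q(3) = 0.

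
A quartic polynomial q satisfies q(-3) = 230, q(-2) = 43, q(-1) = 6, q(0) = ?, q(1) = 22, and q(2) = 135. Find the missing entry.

5

The 5 known points determine the degree-4 polynomial uniquely.
Write q(x) = ax^4 + bx^3 + cx^2 + dx + e. Substituting each data point gives a linear system:
  81a - 27b + 9c - 3d + e = 230
  16a - 8b + 4c - 2d + e = 43
  a - b + c - d + e = 6
  a + b + c + d + e = 22
  16a + 8b + 4c + 2d + e = 135
Solving the system yields a = 4, b = 5, c = 5, d = 3, e = 5.
So q(x) = 4x^4 + 5x^3 + 5x^2 + 3x + 5.
Then q(0) = 5.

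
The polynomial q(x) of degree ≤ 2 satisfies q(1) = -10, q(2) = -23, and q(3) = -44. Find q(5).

Forward differences of the values at x = 1, 2, 3:
  q  : -10  -23  -44
  Δ  : -13  -21
  Δ^2: -8
The second differences are constant, confirming degree 2.
Interpolating (Newton forward form) and evaluating at x = 5 gives q(5) = -110.

-110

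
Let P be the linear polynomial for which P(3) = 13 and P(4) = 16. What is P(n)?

P(n) = 3n + 4

Using the Lagrange interpolation formula with nodes 3, 4:
  L_0(n) = (n - 4) / -1
  L_1(n) = (n - 3) / 1
Then P(n) = 13·L_0(n) + 16·L_1(n).
Expanding and collecting terms gives P(n) = 3n + 4.
Check: P(3) = 13. ✓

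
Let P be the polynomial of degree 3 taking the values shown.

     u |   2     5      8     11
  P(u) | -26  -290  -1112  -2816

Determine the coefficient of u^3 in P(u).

Write P(u) = au^3 + bu^2 + cu + d. Substituting each data point gives a linear system:
  8a + 4b + 2c + d = -26
  125a + 25b + 5c + d = -290
  512a + 64b + 8c + d = -1112
  1331a + 121b + 11c + d = -2816
Solving the system yields a = -2, b = -1, c = -3, d = 0.
So P(u) = -2u^3 - u^2 - 3u.
The leading coefficient is -2.

-2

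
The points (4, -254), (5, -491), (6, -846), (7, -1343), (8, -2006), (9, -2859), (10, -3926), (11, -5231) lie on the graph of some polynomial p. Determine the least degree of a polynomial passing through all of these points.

3

Forward differences of the values at x = 4, 5, 6, 7, 8, 9, 10, 11:
  p  : -254  -491  -846  -1343  -2006  -2859  -3926  -5231
  Δ  : -237  -355  -497  -663  -853  -1067  -1305
  Δ^2: -118  -142  -166  -190  -214  -238
  Δ^3: -24  -24  -24  -24  -24
  Δ^4: 0  0  0  0
  Δ^5: 0  0  0
  Δ^6: 0  0
  Δ^7: 0
The third differences are constant (-24) and nonzero, while all higher differences vanish, so the minimal degree is 3.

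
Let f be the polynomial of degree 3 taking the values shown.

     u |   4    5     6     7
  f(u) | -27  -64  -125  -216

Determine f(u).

Using the Lagrange interpolation formula with nodes 4, 5, 6, 7:
  L_0(u) = (u - 5)(u - 6)(u - 7) / -6
  L_1(u) = (u - 4)(u - 6)(u - 7) / 2
  L_2(u) = (u - 4)(u - 5)(u - 7) / -2
  L_3(u) = (u - 4)(u - 5)(u - 6) / 6
Then f(u) = -27·L_0(u) - 64·L_1(u) - 125·L_2(u) - 216·L_3(u).
Expanding and collecting terms gives f(u) = -u³ + 3u² - 3u + 1.
Check: f(7) = -216. ✓

f(u) = -u^3 + 3u^2 - 3u + 1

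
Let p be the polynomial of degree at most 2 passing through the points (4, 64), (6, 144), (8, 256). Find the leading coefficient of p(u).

4

Write p(u) = au^2 + bu + c. Substituting each data point gives a linear system:
  16a + 4b + c = 64
  36a + 6b + c = 144
  64a + 8b + c = 256
Solving the system yields a = 4, b = 0, c = 0.
So p(u) = 4u².
The leading coefficient is 4.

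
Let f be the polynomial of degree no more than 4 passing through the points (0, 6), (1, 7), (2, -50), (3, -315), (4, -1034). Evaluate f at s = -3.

Write f(s) = as^4 + bs^3 + cs^2 + ds + e. Substituting each data point gives a linear system:
  e = 6
  a + b + c + d + e = 7
  16a + 8b + 4c + 2d + e = -50
  81a + 27b + 9c + 3d + e = -315
  256a + 64b + 16c + 4d + e = -1034
Solving the system yields a = -4, b = -1, c = 2, d = 4, e = 6.
So f(s) = -4s^4 - s^3 + 2s^2 + 4s + 6.
Then f(-3) = -285.

-285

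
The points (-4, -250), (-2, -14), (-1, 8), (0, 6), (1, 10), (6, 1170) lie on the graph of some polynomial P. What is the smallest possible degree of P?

Divided differences on the nodes -4, -2, -1, 0, 1, 6:
  order 0: -250  -14  8  6  10  1170
  order 1: 118  22  -2  4  232
  order 2: -32  -12  3  38
  order 3: 5  5  5
  order 4: 0  0
  order 5: 0
The order-3 divided differences are all 5 (nonzero) and every higher order vanishes, so the data lies on a polynomial of degree exactly 3.

3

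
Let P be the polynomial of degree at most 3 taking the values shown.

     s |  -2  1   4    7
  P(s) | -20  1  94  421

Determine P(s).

Write P(s) = as^3 + bs^2 + cs + d. Substituting each data point gives a linear system:
  -8a + 4b - 2c + d = -20
  a + b + c + d = 1
  64a + 16b + 4c + d = 94
  343a + 49b + 7c + d = 421
Solving the system yields a = 1, b = 1, c = 5, d = -6.
So P(s) = s^3 + s^2 + 5s - 6.
Check: P(1) = 1. ✓

P(s) = s^3 + s^2 + 5s - 6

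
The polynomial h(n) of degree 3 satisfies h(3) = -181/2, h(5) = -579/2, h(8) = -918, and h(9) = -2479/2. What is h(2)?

Using the Lagrange interpolation formula with nodes 3, 5, 8, 9:
  L_0(n) = (n - 5)(n - 8)(n - 9) / -60
  L_1(n) = (n - 3)(n - 8)(n - 9) / 24
  L_2(n) = (n - 3)(n - 5)(n - 9) / -15
  L_3(n) = (n - 3)(n - 5)(n - 8) / 24
Then h(n) = -181/2·L_0(n) - 579/2·L_1(n) - 918·L_2(n) - 2479/2·L_3(n).
Expanding and collecting terms gives h(n) = -n^3 - 6n^2 - (5/2)n - 2.
Evaluating at n = 2: h(2) = -39.

-39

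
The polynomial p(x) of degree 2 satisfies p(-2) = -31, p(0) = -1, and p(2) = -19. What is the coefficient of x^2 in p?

-6

Write p(x) = ax^2 + bx + c. Substituting each data point gives a linear system:
  4a - 2b + c = -31
  c = -1
  4a + 2b + c = -19
Solving the system yields a = -6, b = 3, c = -1.
So p(x) = -6x² + 3x - 1.
The leading coefficient is -6.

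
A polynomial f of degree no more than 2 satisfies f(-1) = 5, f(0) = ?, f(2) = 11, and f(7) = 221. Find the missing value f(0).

-3

The 3 known points determine the degree-2 polynomial uniquely.
Write f(n) = an^2 + bn + c. Substituting each data point gives a linear system:
  a - b + c = 5
  4a + 2b + c = 11
  49a + 7b + c = 221
Solving the system yields a = 5, b = -3, c = -3.
So f(n) = 5n² - 3n - 3.
Then f(0) = -3.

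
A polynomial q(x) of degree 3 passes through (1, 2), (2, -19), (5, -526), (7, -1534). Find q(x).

Write q(x) = ax^3 + bx^2 + cx + d. Substituting each data point gives a linear system:
  a + b + c + d = 2
  8a + 4b + 2c + d = -19
  125a + 25b + 5c + d = -526
  343a + 49b + 7c + d = -1534
Solving the system yields a = -5, b = 3, c = 5, d = -1.
So q(x) = -5x^3 + 3x^2 + 5x - 1.
Check: q(5) = -526. ✓

q(x) = -5x^3 + 3x^2 + 5x - 1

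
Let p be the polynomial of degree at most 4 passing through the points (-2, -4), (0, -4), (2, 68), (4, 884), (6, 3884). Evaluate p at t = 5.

1991

Write p(t) = at^4 + bt^3 + ct^2 + dt + e. Substituting each data point gives a linear system:
  16a - 8b + 4c - 2d + e = -4
  e = -4
  16a + 8b + 4c + 2d + e = 68
  256a + 64b + 16c + 4d + e = 884
  1296a + 216b + 36c + 6d + e = 3884
Solving the system yields a = 2, b = 6, c = 1, d = -6, e = -4.
So p(t) = 2t⁴ + 6t³ + t² - 6t - 4.
Then p(5) = 1991.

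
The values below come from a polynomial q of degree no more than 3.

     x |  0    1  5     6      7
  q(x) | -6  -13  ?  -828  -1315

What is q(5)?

The 4 known points determine the degree-3 polynomial uniquely.
Write q(x) = ax^3 + bx^2 + cx + d. Substituting each data point gives a linear system:
  d = -6
  a + b + c + d = -13
  216a + 36b + 6c + d = -828
  343a + 49b + 7c + d = -1315
Solving the system yields a = -4, b = 2, c = -5, d = -6.
So q(x) = -4x^3 + 2x^2 - 5x - 6.
Then q(5) = -481.

-481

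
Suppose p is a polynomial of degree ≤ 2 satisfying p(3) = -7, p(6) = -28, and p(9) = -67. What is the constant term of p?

Write p(u) = au^2 + bu + c. Substituting each data point gives a linear system:
  9a + 3b + c = -7
  36a + 6b + c = -28
  81a + 9b + c = -67
Solving the system yields a = -1, b = 2, c = -4.
So p(u) = -u^2 + 2u - 4.
The constant term is -4.

-4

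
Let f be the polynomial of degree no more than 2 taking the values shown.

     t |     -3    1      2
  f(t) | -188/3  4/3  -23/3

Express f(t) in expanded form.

Write f(t) = at^2 + bt + c. Substituting each data point gives a linear system:
  9a - 3b + c = -188/3
  a + b + c = 4/3
  4a + 2b + c = -23/3
Solving the system yields a = -5, b = 6, c = 1/3.
So f(t) = -5t^2 + 6t + 1/3.
Check: f(2) = -23/3. ✓

f(t) = -5t^2 + 6t + 1/3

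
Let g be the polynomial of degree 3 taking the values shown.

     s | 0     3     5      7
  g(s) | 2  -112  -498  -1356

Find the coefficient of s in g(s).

-5

Write g(s) = as^3 + bs^2 + cs + d. Substituting each data point gives a linear system:
  d = 2
  27a + 9b + 3c + d = -112
  125a + 25b + 5c + d = -498
  343a + 49b + 7c + d = -1356
Solving the system yields a = -4, b = 1, c = -5, d = 2.
So g(s) = -4s^3 + s^2 - 5s + 2.
The coefficient of s is -5.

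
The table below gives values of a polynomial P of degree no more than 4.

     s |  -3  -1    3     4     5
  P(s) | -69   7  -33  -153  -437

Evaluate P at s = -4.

Write P(s) = as^4 + bs^3 + cs^2 + ds + e. Substituting each data point gives a linear system:
  81a - 27b + 9c - 3d + e = -69
  a - b + c - d + e = 7
  81a + 27b + 9c + 3d + e = -33
  256a + 64b + 16c + 4d + e = -153
  625a + 125b + 25c + 5d + e = -437
Solving the system yields a = -1, b = 1, c = 3, d = -3, e = 3.
So P(s) = -s⁴ + s³ + 3s² - 3s + 3.
Then P(-4) = -257.

-257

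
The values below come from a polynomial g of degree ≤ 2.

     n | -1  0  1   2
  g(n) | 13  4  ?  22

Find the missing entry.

On equispaced nodes a degree-2 polynomial has vanishing third forward difference, so
  - g(-1) + 3·g(0) - 3·g(1) + g(2) = 0.
Substituting the known values and solving for g(1):
  -3·g(1) = -21
  g(1) = 7.

7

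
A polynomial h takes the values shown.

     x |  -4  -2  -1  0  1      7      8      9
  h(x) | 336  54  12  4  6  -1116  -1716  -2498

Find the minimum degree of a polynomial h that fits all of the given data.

Divided differences on the nodes -4, -2, -1, 0, 1, 7, 8, 9:
  order 0: 336  54  12  4  6  -1116  -1716  -2498
  order 1: -141  -42  -8  2  -187  -600  -782
  order 2: 33  17  5  -27  -59  -91
  order 3: -4  -4  -4  -4  -4
  order 4: 0  0  0  0
  order 5: 0  0  0
  order 6: 0  0
  order 7: 0
The order-3 divided differences are all -4 (nonzero) and every higher order vanishes, so the data lies on a polynomial of degree exactly 3.

3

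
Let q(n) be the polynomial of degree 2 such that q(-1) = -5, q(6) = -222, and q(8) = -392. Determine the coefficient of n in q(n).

Write q(n) = an^2 + bn + c. Substituting each data point gives a linear system:
  a - b + c = -5
  36a + 6b + c = -222
  64a + 8b + c = -392
Solving the system yields a = -6, b = -1, c = 0.
So q(n) = -6n² - n.
The coefficient of n is -1.

-1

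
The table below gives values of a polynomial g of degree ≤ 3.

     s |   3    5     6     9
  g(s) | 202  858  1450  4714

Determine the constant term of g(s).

-2

Write g(s) = as^3 + bs^2 + cs + d. Substituting each data point gives a linear system:
  27a + 9b + 3c + d = 202
  125a + 25b + 5c + d = 858
  216a + 36b + 6c + d = 1450
  729a + 81b + 9c + d = 4714
Solving the system yields a = 6, b = 4, c = 2, d = -2.
So g(s) = 6s^3 + 4s^2 + 2s - 2.
The constant term is -2.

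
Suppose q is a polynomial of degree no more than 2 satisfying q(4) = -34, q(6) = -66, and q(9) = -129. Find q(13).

Write q(t) = at^2 + bt + c. Substituting each data point gives a linear system:
  16a + 4b + c = -34
  36a + 6b + c = -66
  81a + 9b + c = -129
Solving the system yields a = -1, b = -6, c = 6.
So q(t) = -t^2 - 6t + 6.
Then q(13) = -241.

-241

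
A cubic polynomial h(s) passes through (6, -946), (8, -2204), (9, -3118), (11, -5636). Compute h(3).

Write h(s) = as^3 + bs^2 + cs + d. Substituting each data point gives a linear system:
  216a + 36b + 6c + d = -946
  512a + 64b + 8c + d = -2204
  729a + 81b + 9c + d = -3118
  1331a + 121b + 11c + d = -5636
Solving the system yields a = -4, b = -3, c = 5, d = -4.
So h(s) = -4s^3 - 3s^2 + 5s - 4.
Then h(3) = -124.

-124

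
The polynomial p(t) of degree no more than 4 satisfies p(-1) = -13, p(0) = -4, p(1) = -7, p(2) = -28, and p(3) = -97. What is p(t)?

Write p(t) = at^4 + bt^3 + ct^2 + dt + e. Substituting each data point gives a linear system:
  a - b + c - d + e = -13
  e = -4
  a + b + c + d + e = -7
  16a + 8b + 4c + 2d + e = -28
  81a + 27b + 9c + 3d + e = -97
Solving the system yields a = -1, b = 1, c = -5, d = 2, e = -4.
So p(t) = -t^4 + t^3 - 5t^2 + 2t - 4.
Check: p(1) = -7. ✓

p(t) = -t^4 + t^3 - 5t^2 + 2t - 4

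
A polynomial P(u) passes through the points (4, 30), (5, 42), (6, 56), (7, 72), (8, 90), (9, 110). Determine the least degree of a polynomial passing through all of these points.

Forward differences of the values at u = 4, 5, 6, 7, 8, 9:
  P  : 30  42  56  72  90  110
  Δ  : 12  14  16  18  20
  Δ^2: 2  2  2  2
  Δ^3: 0  0  0
  Δ^4: 0  0
  Δ^5: 0
The second differences are constant (2) and nonzero, while all higher differences vanish, so the minimal degree is 2.

2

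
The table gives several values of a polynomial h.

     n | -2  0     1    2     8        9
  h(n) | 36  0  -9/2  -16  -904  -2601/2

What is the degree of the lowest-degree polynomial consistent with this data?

3

Divided differences on the nodes -2, 0, 1, 2, 8, 9:
  order 0: 36  0  -9/2  -16  -904  -2601/2
  order 1: -18  -9/2  -23/2  -148  -793/2
  order 2: 9/2  -7/2  -39/2  -71/2
  order 3: -2  -2  -2
  order 4: 0  0
  order 5: 0
The order-3 divided differences are all -2 (nonzero) and every higher order vanishes, so the data lies on a polynomial of degree exactly 3.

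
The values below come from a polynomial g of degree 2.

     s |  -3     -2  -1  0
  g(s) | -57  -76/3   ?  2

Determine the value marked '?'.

On equispaced nodes a degree-2 polynomial has vanishing third forward difference, so
  - g(-3) + 3·g(-2) - 3·g(-1) + g(0) = 0.
Substituting the known values and solving for g(-1):
  -3·g(-1) = 17
  g(-1) = -17/3.

-17/3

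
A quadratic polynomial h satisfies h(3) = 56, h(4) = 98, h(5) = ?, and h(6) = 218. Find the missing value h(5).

152

The 3 known points determine the degree-2 polynomial uniquely.
Write h(u) = au^2 + bu + c. Substituting each data point gives a linear system:
  9a + 3b + c = 56
  16a + 4b + c = 98
  36a + 6b + c = 218
Solving the system yields a = 6, b = 0, c = 2.
So h(u) = 6u^2 + 2.
Then h(5) = 152.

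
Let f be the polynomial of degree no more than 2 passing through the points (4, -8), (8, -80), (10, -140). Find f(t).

Using the Lagrange interpolation formula with nodes 4, 8, 10:
  L_0(t) = (t - 8)(t - 10) / 24
  L_1(t) = (t - 4)(t - 10) / -8
  L_2(t) = (t - 4)(t - 8) / 12
Then f(t) = -8·L_0(t) - 80·L_1(t) - 140·L_2(t).
Expanding and collecting terms gives f(t) = -2t² + 6t.
Check: f(8) = -80. ✓

f(t) = -2t^2 + 6t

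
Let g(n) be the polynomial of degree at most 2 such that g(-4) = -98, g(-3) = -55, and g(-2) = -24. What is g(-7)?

-299

Write g(n) = an^2 + bn + c. Substituting each data point gives a linear system:
  16a - 4b + c = -98
  9a - 3b + c = -55
  4a - 2b + c = -24
Solving the system yields a = -6, b = 1, c = 2.
So g(n) = -6n² + n + 2.
Then g(-7) = -299.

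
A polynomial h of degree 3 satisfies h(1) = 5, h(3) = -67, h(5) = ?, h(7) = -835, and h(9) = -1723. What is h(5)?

The 4 known points determine the degree-3 polynomial uniquely.
Write h(n) = an^3 + bn^2 + cn + d. Substituting each data point gives a linear system:
  a + b + c + d = 5
  27a + 9b + 3c + d = -67
  343a + 49b + 7c + d = -835
  729a + 81b + 9c + d = -1723
Solving the system yields a = -2, b = -4, c = 6, d = 5.
So h(n) = -2n³ - 4n² + 6n + 5.
Then h(5) = -315.

-315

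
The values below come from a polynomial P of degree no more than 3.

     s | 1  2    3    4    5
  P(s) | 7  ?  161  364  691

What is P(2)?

52

The 4 known points determine the degree-3 polynomial uniquely.
Write P(s) = as^3 + bs^2 + cs + d. Substituting each data point gives a linear system:
  a + b + c + d = 7
  27a + 9b + 3c + d = 161
  64a + 16b + 4c + d = 364
  125a + 25b + 5c + d = 691
Solving the system yields a = 5, b = 2, c = 4, d = -4.
So P(s) = 5s³ + 2s² + 4s - 4.
Then P(2) = 52.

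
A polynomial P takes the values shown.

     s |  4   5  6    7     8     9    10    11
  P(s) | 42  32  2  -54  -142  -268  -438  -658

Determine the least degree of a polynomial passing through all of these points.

Forward differences of the values at s = 4, 5, 6, 7, 8, 9, 10, 11:
  P  : 42  32  2  -54  -142  -268  -438  -658
  Δ  : -10  -30  -56  -88  -126  -170  -220
  Δ^2: -20  -26  -32  -38  -44  -50
  Δ^3: -6  -6  -6  -6  -6
  Δ^4: 0  0  0  0
  Δ^5: 0  0  0
  Δ^6: 0  0
  Δ^7: 0
The third differences are constant (-6) and nonzero, while all higher differences vanish, so the minimal degree is 3.

3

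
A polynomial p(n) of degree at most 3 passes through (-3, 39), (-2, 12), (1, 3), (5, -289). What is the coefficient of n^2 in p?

Write p(n) = an^3 + bn^2 + cn + d. Substituting each data point gives a linear system:
  -27a + 9b - 3c + d = 39
  -8a + 4b - 2c + d = 12
  a + b + c + d = 3
  125a + 25b + 5c + d = -289
Solving the system yields a = -2, b = -2, c = 1, d = 6.
So p(n) = -2n^3 - 2n^2 + n + 6.
The coefficient of n^2 is -2.

-2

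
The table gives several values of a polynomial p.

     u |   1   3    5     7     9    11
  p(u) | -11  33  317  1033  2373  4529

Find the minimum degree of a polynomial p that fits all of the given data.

Forward differences of the values at u = 1, 3, 5, 7, 9, 11:
  p  : -11  33  317  1033  2373  4529
  Δ  : 44  284  716  1340  2156
  Δ^2: 240  432  624  816
  Δ^3: 192  192  192
  Δ^4: 0  0
  Δ^5: 0
The third differences are constant (192) and nonzero, while all higher differences vanish, so the minimal degree is 3.

3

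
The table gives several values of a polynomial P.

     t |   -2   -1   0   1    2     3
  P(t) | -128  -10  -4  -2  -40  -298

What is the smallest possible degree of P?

Forward differences of the values at t = -2, -1, 0, 1, 2, 3:
  P  : -128  -10  -4  -2  -40  -298
  Δ  : 118  6  2  -38  -258
  Δ^2: -112  -4  -40  -220
  Δ^3: 108  -36  -180
  Δ^4: -144  -144
  Δ^5: 0
The fourth differences are constant (-144) and nonzero, while all higher differences vanish, so the minimal degree is 4.

4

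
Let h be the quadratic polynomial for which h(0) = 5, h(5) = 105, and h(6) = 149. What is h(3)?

41

Using the Lagrange interpolation formula with nodes 0, 5, 6:
  L_0(t) = (t - 5)(t - 6) / 30
  L_1(t) = t(t - 6) / -5
  L_2(t) = t(t - 5) / 6
Then h(t) = 5·L_0(t) + 105·L_1(t) + 149·L_2(t).
Expanding and collecting terms gives h(t) = 4t^2 + 5.
Evaluating at t = 3: h(3) = 41.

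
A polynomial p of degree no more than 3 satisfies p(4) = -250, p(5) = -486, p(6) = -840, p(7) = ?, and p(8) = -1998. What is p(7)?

On equispaced nodes a degree-3 polynomial has vanishing fourth forward difference, so
  p(4) - 4·p(5) + 6·p(6) - 4·p(7) + p(8) = 0.
Substituting the known values and solving for p(7):
  -4·p(7) = 5344
  p(7) = -1336.

-1336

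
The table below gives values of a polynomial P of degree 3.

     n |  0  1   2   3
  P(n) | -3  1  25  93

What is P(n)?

Write P(n) = an^3 + bn^2 + cn + d. Substituting each data point gives a linear system:
  d = -3
  a + b + c + d = 1
  8a + 4b + 2c + d = 25
  27a + 9b + 3c + d = 93
Solving the system yields a = 4, b = -2, c = 2, d = -3.
So P(n) = 4n^3 - 2n^2 + 2n - 3.
Check: P(3) = 93. ✓

P(n) = 4n^3 - 2n^2 + 2n - 3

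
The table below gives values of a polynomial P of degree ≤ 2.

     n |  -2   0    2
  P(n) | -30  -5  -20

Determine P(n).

P(n) = -5n^2 + (5/2)n - 5

Using the Lagrange interpolation formula with nodes -2, 0, 2:
  L_0(n) = n(n - 2) / 8
  L_1(n) = (n + 2)(n - 2) / -4
  L_2(n) = (n + 2)n / 8
Then P(n) = -30·L_0(n) - 5·L_1(n) - 20·L_2(n).
Expanding and collecting terms gives P(n) = -5n² + (5/2)n - 5.
Check: P(-2) = -30. ✓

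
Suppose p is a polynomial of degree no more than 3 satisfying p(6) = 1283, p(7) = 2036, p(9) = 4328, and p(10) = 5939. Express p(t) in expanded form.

p(t) = 6t^3 - t^2 + 4t - 1

Write p(t) = at^3 + bt^2 + ct + d. Substituting each data point gives a linear system:
  216a + 36b + 6c + d = 1283
  343a + 49b + 7c + d = 2036
  729a + 81b + 9c + d = 4328
  1000a + 100b + 10c + d = 5939
Solving the system yields a = 6, b = -1, c = 4, d = -1.
So p(t) = 6t^3 - t^2 + 4t - 1.
Check: p(7) = 2036. ✓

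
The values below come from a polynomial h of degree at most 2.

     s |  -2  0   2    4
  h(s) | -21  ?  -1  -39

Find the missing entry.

5

On equispaced nodes a degree-2 polynomial has vanishing third forward difference, so
  - h(-2) + 3·h(0) - 3·h(2) + h(4) = 0.
Substituting the known values and solving for h(0):
  3·h(0) = 15
  h(0) = 5.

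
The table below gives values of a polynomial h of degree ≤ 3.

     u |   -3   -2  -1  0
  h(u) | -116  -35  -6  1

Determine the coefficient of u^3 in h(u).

5

Write h(u) = au^3 + bu^2 + cu + d. Substituting each data point gives a linear system:
  -27a + 9b - 3c + d = -116
  -8a + 4b - 2c + d = -35
  -a + b - c + d = -6
  d = 1
Solving the system yields a = 5, b = 4, c = 6, d = 1.
So h(u) = 5u³ + 4u² + 6u + 1.
The leading coefficient is 5.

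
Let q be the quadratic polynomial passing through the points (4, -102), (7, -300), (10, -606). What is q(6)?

Using the Lagrange interpolation formula with nodes 4, 7, 10:
  L_0(n) = (n - 7)(n - 10) / 18
  L_1(n) = (n - 4)(n - 10) / -9
  L_2(n) = (n - 4)(n - 7) / 18
Then q(n) = -102·L_0(n) - 300·L_1(n) - 606·L_2(n).
Expanding and collecting terms gives q(n) = -6n^2 - 6.
Evaluating at n = 6: q(6) = -222.

-222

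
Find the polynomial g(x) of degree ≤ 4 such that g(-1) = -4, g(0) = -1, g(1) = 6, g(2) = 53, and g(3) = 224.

Using the Lagrange interpolation formula with nodes -1, 0, 1, 2, 3:
  L_0(x) = x(x - 1)(x - 2)(x - 3) / 24
  L_1(x) = (x + 1)(x - 1)(x - 2)(x - 3) / -6
  L_2(x) = (x + 1)x(x - 2)(x - 3) / 4
  L_3(x) = (x + 1)x(x - 1)(x - 3) / -6
  L_4(x) = (x + 1)x(x - 1)(x - 2) / 24
Then g(x) = -4·L_0(x) - 1·L_1(x) + 6·L_2(x) + 53·L_3(x) + 224·L_4(x).
Expanding and collecting terms gives g(x) = 2x⁴ + 2x³ + 3x - 1.
Check: g(3) = 224. ✓

g(x) = 2x^4 + 2x^3 + 3x - 1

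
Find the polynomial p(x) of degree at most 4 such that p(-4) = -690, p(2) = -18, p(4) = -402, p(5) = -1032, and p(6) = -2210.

Write p(x) = ax^4 + bx^3 + cx^2 + dx + e. Substituting each data point gives a linear system:
  256a - 64b + 16c - 4d + e = -690
  16a + 8b + 4c + 2d + e = -18
  256a + 64b + 16c + 4d + e = -402
  625a + 125b + 25c + 5d + e = -1032
  1296a + 216b + 36c + 6d + e = -2210
Solving the system yields a = -2, b = 2, c = -2, d = 4, e = -2.
So p(x) = -2x⁴ + 2x³ - 2x² + 4x - 2.
Check: p(2) = -18. ✓

p(x) = -2x^4 + 2x^3 - 2x^2 + 4x - 2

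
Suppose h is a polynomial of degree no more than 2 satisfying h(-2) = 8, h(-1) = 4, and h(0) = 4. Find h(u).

h(u) = 2u^2 + 2u + 4

Write h(u) = au^2 + bu + c. Substituting each data point gives a linear system:
  4a - 2b + c = 8
  a - b + c = 4
  c = 4
Solving the system yields a = 2, b = 2, c = 4.
So h(u) = 2u^2 + 2u + 4.
Check: h(0) = 4. ✓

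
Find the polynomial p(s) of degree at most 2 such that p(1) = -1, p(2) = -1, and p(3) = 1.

Using the Lagrange interpolation formula with nodes 1, 2, 3:
  L_0(s) = (s - 2)(s - 3) / 2
  L_1(s) = (s - 1)(s - 3) / -1
  L_2(s) = (s - 1)(s - 2) / 2
Then p(s) = -1·L_0(s) - 1·L_1(s) + 1·L_2(s).
Expanding and collecting terms gives p(s) = s² - 3s + 1.
Check: p(3) = 1. ✓

p(s) = s^2 - 3s + 1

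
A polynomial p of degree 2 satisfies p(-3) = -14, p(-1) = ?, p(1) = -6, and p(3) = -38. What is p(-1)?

2

The 3 known points determine the degree-2 polynomial uniquely.
Write p(t) = at^2 + bt + c. Substituting each data point gives a linear system:
  9a - 3b + c = -14
  a + b + c = -6
  9a + 3b + c = -38
Solving the system yields a = -3, b = -4, c = 1.
So p(t) = -3t^2 - 4t + 1.
Then p(-1) = 2.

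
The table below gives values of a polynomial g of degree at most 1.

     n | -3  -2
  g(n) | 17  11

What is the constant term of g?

Write g(n) = an + b. Substituting each data point gives a linear system:
  -3a + b = 17
  -2a + b = 11
Solving the system yields a = -6, b = -1.
So g(n) = -6n - 1.
The constant term is -1.

-1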